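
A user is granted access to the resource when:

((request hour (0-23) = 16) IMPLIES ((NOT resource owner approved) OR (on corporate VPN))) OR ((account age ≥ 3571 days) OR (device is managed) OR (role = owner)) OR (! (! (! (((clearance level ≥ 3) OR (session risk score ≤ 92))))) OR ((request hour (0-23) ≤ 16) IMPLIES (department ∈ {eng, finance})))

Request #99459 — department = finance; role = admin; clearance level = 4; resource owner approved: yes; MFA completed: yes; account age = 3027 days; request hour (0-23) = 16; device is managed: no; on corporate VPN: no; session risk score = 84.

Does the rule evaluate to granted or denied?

Atomic conditions:
  request hour (0-23) = 16: 16 == 16 is true
  NOT resource owner approved: yes → false
  on corporate VPN: no → false
  account age ≥ 3571 days: 3027 ≥ 3571 is false
  device is managed: no → false
  role = owner: admin == owner is false
  clearance level ≥ 3: 4 ≥ 3 is true
  session risk score ≤ 92: 84 ≤ 92 is true
  request hour (0-23) ≤ 16: 16 ≤ 16 is true
  department ∈ {eng, finance}: finance is in the set → true
Combine:
[1.2] false OR false = false
[1] true → false = false
[2] false OR false OR false = false
[3.1.1.1.1] true OR true = true
[3.1.1.1] NOT true = false
[3.1.1] NOT false = true
[3.1] NOT true = false
[3.2] true → true = true
[3] false OR true = true
[root] false OR false OR true = true
Overall: true → granted

Granted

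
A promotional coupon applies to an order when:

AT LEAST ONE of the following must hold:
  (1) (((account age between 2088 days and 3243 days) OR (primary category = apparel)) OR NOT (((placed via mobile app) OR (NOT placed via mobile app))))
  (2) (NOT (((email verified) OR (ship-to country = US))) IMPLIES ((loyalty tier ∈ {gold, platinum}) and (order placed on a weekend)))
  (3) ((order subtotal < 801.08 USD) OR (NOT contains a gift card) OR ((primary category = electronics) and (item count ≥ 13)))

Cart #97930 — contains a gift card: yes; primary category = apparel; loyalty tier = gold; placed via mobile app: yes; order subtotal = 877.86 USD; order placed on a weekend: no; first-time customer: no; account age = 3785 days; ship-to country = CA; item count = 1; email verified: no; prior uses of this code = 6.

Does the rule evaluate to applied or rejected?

Atomic conditions:
  account age between 2088 days and 3243 days: 3785 in [2088, 3243] is false
  primary category = apparel: apparel == apparel is true
  placed via mobile app: yes → true
  NOT placed via mobile app: yes → false
  email verified: no → false
  ship-to country = US: CA == US is false
  loyalty tier ∈ {gold, platinum}: gold is in the set → true
  order placed on a weekend: no → false
  order subtotal < 801.08 USD: 877.86 < 801.08 is false
  NOT contains a gift card: yes → false
  primary category = electronics: apparel == electronics is false
  item count ≥ 13: 1 ≥ 13 is false
Combine:
[1.1] false OR true = true
[1.2.1] true OR false = true
[1.2] NOT true = false
[1] true OR false = true
[2.1.1] false OR false = false
[2.1] NOT false = true
[2.2] true AND false = false
[2] true → false = false
[3.3] false AND false = false
[3] false OR false OR false = false
[root] true OR false OR false = true
Overall: true → applied

Applied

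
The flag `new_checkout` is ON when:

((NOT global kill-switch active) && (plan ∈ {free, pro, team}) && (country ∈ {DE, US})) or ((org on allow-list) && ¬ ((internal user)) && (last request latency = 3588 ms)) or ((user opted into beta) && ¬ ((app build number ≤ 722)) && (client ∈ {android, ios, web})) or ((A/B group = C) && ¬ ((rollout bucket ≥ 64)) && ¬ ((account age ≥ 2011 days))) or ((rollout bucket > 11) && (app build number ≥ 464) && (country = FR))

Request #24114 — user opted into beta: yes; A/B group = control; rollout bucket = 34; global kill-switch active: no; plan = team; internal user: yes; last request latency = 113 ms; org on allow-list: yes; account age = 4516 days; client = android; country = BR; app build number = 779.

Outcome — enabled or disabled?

Atomic conditions:
  NOT global kill-switch active: no → true
  plan ∈ {free, pro, team}: team is in the set → true
  country ∈ {DE, US}: BR is not in the set → false
  org on allow-list: yes → true
  internal user: yes → true
  last request latency = 3588 ms: 113 == 3588 is false
  user opted into beta: yes → true
  app build number ≤ 722: 779 ≤ 722 is false
  client ∈ {android, ios, web}: android is in the set → true
  A/B group = C: control == C is false
  rollout bucket ≥ 64: 34 ≥ 64 is false
  account age ≥ 2011 days: 4516 ≥ 2011 is true
  rollout bucket > 11: 34 > 11 is true
  app build number ≥ 464: 779 ≥ 464 is true
  country = FR: BR == FR is false
Combine:
[1] true AND true AND false = false
[2.2] NOT true = false
[2] true AND false AND false = false
[3.2] NOT false = true
[3] true AND true AND true = true
[4.2] NOT false = true
[4.3] NOT true = false
[4] false AND true AND false = false
[5] true AND true AND false = false
[root] false OR false OR true OR false OR false = true
Overall: true → enabled

Enabled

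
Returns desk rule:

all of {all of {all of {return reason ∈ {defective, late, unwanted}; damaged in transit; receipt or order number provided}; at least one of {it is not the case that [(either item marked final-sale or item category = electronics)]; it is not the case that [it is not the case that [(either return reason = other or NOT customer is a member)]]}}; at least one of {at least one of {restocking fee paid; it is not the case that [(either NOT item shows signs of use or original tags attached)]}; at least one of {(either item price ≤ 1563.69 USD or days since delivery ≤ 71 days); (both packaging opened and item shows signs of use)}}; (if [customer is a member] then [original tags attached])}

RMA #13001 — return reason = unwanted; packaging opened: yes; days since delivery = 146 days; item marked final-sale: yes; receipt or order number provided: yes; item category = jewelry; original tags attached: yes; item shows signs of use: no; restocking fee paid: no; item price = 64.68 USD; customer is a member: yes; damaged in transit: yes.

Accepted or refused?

Refused

Atomic conditions:
  return reason ∈ {defective, late, unwanted}: unwanted is in the set → true
  damaged in transit: yes → true
  receipt or order number provided: yes → true
  item marked final-sale: yes → true
  item category = electronics: jewelry == electronics is false
  return reason = other: unwanted == other is false
  NOT customer is a member: yes → false
  restocking fee paid: no → false
  NOT item shows signs of use: no → true
  original tags attached: yes → true
  item price ≤ 1563.69 USD: 64.68 ≤ 1563.69 is true
  days since delivery ≤ 71 days: 146 ≤ 71 is false
  packaging opened: yes → true
  item shows signs of use: no → false
  customer is a member: yes → true
Combine:
[1.1] true AND true AND true = true
[1.2.1.1] true OR false = true
[1.2.1] NOT true = false
[1.2.2.1.1] false OR false = false
[1.2.2.1] NOT false = true
[1.2.2] NOT true = false
[1.2] false OR false = false
[1] true AND false = false
[2.1.2.1] true OR true = true
[2.1.2] NOT true = false
[2.1] false OR false = false
[2.2.1] true OR false = true
[2.2.2] true AND false = false
[2.2] true OR false = true
[2] false OR true = true
[3] true → true = true
[root] false AND true AND true = false
Overall: false → refused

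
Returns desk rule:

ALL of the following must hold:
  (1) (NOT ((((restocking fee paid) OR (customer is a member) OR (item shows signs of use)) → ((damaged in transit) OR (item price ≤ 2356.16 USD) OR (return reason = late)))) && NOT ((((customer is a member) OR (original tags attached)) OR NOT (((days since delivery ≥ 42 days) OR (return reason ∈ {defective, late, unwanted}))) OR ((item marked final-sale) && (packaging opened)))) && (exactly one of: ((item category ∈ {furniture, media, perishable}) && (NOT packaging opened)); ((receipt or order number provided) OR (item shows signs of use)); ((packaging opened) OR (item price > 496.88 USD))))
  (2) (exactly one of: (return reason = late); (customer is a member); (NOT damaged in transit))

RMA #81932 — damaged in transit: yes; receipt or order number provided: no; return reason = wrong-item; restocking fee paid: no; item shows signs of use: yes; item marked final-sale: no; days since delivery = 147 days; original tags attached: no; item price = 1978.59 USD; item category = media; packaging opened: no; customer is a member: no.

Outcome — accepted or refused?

Refused

Atomic conditions:
  restocking fee paid: no → false
  customer is a member: no → false
  item shows signs of use: yes → true
  damaged in transit: yes → true
  item price ≤ 2356.16 USD: 1978.59 ≤ 2356.16 is true
  return reason = late: wrong-item == late is false
  original tags attached: no → false
  days since delivery ≥ 42 days: 147 ≥ 42 is true
  return reason ∈ {defective, late, unwanted}: wrong-item is not in the set → false
  item marked final-sale: no → false
  packaging opened: no → false
  item category ∈ {furniture, media, perishable}: media is in the set → true
  NOT packaging opened: no → true
  receipt or order number provided: no → false
  item price > 496.88 USD: 1978.59 > 496.88 is true
  NOT damaged in transit: yes → false
Combine:
[1.1.1.1] false OR false OR true = true
[1.1.1.2] true OR true OR false = true
[1.1.1] true → true = true
[1.1] NOT true = false
[1.2.1.1] false OR false = false
[1.2.1.2.1] true OR false = true
[1.2.1.2] NOT true = false
[1.2.1.3] false AND false = false
[1.2.1] false OR false OR false = false
[1.2] NOT false = true
[1.3.1] true AND true = true
[1.3.2] false OR true = true
[1.3.3] false OR true = true
[1.3] exactly-one(true, true, true) = false
[1] false AND true AND false = false
[2] exactly-one(false, false, false) = false
[root] false AND false = false
Overall: false → refused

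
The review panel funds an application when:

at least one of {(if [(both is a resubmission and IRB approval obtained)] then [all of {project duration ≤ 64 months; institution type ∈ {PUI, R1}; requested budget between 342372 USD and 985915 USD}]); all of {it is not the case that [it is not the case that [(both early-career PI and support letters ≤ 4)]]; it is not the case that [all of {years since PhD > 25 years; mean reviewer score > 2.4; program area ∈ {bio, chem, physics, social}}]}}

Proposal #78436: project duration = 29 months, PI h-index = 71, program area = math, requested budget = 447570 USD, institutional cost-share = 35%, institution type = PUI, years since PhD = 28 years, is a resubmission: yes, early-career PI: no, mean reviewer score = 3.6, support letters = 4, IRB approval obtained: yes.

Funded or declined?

Funded

Atomic conditions:
  is a resubmission: yes → true
  IRB approval obtained: yes → true
  project duration ≤ 64 months: 29 ≤ 64 is true
  institution type ∈ {PUI, R1}: PUI is in the set → true
  requested budget between 342372 USD and 985915 USD: 447570 in [342372, 985915] is true
  early-career PI: no → false
  support letters ≤ 4: 4 ≤ 4 is true
  years since PhD > 25 years: 28 > 25 is true
  mean reviewer score > 2.4: 3.6 > 2.4 is true
  program area ∈ {bio, chem, physics, social}: math is not in the set → false
Combine:
[1.1] true AND true = true
[1.2] true AND true AND true = true
[1] true → true = true
[2.1.1.1] false AND true = false
[2.1.1] NOT false = true
[2.1] NOT true = false
[2.2.1] true AND true AND false = false
[2.2] NOT false = true
[2] false AND true = false
[root] true OR false = true
Overall: true → funded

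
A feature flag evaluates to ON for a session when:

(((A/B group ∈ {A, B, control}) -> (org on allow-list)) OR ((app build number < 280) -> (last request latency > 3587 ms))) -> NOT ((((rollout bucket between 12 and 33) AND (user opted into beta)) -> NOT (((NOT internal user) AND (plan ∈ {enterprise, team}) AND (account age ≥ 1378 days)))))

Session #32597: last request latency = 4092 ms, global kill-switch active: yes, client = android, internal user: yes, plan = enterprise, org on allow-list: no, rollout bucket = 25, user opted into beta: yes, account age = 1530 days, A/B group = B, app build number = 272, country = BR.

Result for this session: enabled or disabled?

Atomic conditions:
  A/B group ∈ {A, B, control}: B is in the set → true
  org on allow-list: no → false
  app build number < 280: 272 < 280 is true
  last request latency > 3587 ms: 4092 > 3587 is true
  rollout bucket between 12 and 33: 25 in [12, 33] is true
  user opted into beta: yes → true
  NOT internal user: yes → false
  plan ∈ {enterprise, team}: enterprise is in the set → true
  account age ≥ 1378 days: 1530 ≥ 1378 is true
Combine:
[1.1] true → false = false
[1.2] true → true = true
[1] false OR true = true
[2.1.1] true AND true = true
[2.1.2.1] false AND true AND true = false
[2.1.2] NOT false = true
[2.1] true → true = true
[2] NOT true = false
[root] true → false = false
Overall: false → disabled

Disabled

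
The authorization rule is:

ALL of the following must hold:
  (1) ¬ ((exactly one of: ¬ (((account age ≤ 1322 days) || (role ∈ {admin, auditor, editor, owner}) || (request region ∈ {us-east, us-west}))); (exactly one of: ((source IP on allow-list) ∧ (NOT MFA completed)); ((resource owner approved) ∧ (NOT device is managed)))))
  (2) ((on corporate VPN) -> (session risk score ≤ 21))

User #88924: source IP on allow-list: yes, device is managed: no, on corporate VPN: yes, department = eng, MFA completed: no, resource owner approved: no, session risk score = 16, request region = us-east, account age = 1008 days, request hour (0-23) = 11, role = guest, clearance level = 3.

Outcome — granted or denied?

Atomic conditions:
  account age ≤ 1322 days: 1008 ≤ 1322 is true
  role ∈ {admin, auditor, editor, owner}: guest is not in the set → false
  request region ∈ {us-east, us-west}: us-east is in the set → true
  source IP on allow-list: yes → true
  NOT MFA completed: no → true
  resource owner approved: no → false
  NOT device is managed: no → true
  on corporate VPN: yes → true
  session risk score ≤ 21: 16 ≤ 21 is true
Combine:
[1.1.1.1] true OR false OR true = true
[1.1.1] NOT true = false
[1.1.2.1] true AND true = true
[1.1.2.2] false AND true = false
[1.1.2] exactly-one(true, false) = true
[1.1] exactly-one(false, true) = true
[1] NOT true = false
[2] true → true = true
[root] false AND true = false
Overall: false → denied

Denied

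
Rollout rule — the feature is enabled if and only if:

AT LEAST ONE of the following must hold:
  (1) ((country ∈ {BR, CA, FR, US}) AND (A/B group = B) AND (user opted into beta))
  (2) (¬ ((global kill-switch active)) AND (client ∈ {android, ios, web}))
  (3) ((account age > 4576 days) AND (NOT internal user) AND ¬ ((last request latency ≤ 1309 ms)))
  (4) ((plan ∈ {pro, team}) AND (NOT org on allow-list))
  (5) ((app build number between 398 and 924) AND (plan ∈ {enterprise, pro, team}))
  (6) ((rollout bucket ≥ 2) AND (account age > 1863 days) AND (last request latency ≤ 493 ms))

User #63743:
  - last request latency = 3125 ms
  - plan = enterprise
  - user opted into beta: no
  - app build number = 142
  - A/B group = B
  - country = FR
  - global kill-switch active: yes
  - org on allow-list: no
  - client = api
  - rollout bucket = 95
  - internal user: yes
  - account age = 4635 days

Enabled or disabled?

Disabled

Atomic conditions:
  country ∈ {BR, CA, FR, US}: FR is in the set → true
  A/B group = B: B == B is true
  user opted into beta: no → false
  global kill-switch active: yes → true
  client ∈ {android, ios, web}: api is not in the set → false
  account age > 4576 days: 4635 > 4576 is true
  NOT internal user: yes → false
  last request latency ≤ 1309 ms: 3125 ≤ 1309 is false
  plan ∈ {pro, team}: enterprise is not in the set → false
  NOT org on allow-list: no → true
  app build number between 398 and 924: 142 in [398, 924] is false
  plan ∈ {enterprise, pro, team}: enterprise is in the set → true
  rollout bucket ≥ 2: 95 ≥ 2 is true
  account age > 1863 days: 4635 > 1863 is true
  last request latency ≤ 493 ms: 3125 ≤ 493 is false
Combine:
[1] true AND true AND false = false
[2.1] NOT true = false
[2] false AND false = false
[3.3] NOT false = true
[3] true AND false AND true = false
[4] false AND true = false
[5] false AND true = false
[6] true AND true AND false = false
[root] false OR false OR false OR false OR false OR false = false
Overall: false → disabled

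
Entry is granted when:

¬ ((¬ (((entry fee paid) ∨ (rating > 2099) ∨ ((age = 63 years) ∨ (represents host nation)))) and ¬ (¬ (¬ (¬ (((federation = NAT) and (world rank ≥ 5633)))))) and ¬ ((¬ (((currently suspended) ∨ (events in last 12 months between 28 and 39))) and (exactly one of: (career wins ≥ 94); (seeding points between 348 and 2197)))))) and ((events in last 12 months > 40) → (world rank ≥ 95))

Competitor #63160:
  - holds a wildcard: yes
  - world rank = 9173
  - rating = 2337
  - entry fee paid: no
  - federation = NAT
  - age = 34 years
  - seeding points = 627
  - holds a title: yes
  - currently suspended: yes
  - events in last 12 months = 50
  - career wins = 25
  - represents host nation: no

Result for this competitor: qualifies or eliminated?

Qualifies

Atomic conditions:
  entry fee paid: no → false
  rating > 2099: 2337 > 2099 is true
  age = 63 years: 34 == 63 is false
  represents host nation: no → false
  federation = NAT: NAT == NAT is true
  world rank ≥ 5633: 9173 ≥ 5633 is true
  currently suspended: yes → true
  events in last 12 months between 28 and 39: 50 in [28, 39] is false
  career wins ≥ 94: 25 ≥ 94 is false
  seeding points between 348 and 2197: 627 in [348, 2197] is true
  events in last 12 months > 40: 50 > 40 is true
  world rank ≥ 95: 9173 ≥ 95 is true
Combine:
[1.1.1.1.3] false OR false = false
[1.1.1.1] false OR true OR false = true
[1.1.1] NOT true = false
[1.1.2.1.1.1.1] true AND true = true
[1.1.2.1.1.1] NOT true = false
[1.1.2.1.1] NOT false = true
[1.1.2.1] NOT true = false
[1.1.2] NOT false = true
[1.1.3.1.1.1] true OR false = true
[1.1.3.1.1] NOT true = false
[1.1.3.1.2] exactly-one(false, true) = true
[1.1.3.1] false AND true = false
[1.1.3] NOT false = true
[1.1] false AND true AND true = false
[1] NOT false = true
[2] true → true = true
[root] true AND true = true
Overall: true → qualifies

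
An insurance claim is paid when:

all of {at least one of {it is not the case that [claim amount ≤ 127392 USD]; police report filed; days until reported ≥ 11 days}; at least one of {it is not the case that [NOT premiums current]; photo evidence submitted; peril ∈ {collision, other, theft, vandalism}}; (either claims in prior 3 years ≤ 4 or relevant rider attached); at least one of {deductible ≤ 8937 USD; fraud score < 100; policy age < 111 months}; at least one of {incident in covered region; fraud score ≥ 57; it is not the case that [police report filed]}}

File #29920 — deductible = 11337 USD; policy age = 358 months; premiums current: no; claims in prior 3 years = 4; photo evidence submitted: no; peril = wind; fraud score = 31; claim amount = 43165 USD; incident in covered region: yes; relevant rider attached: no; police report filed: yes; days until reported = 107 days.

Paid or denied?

Atomic conditions:
  claim amount ≤ 127392 USD: 43165 ≤ 127392 is true
  police report filed: yes → true
  days until reported ≥ 11 days: 107 ≥ 11 is true
  NOT premiums current: no → true
  photo evidence submitted: no → false
  peril ∈ {collision, other, theft, vandalism}: wind is not in the set → false
  claims in prior 3 years ≤ 4: 4 ≤ 4 is true
  relevant rider attached: no → false
  deductible ≤ 8937 USD: 11337 ≤ 8937 is false
  fraud score < 100: 31 < 100 is true
  policy age < 111 months: 358 < 111 is false
  incident in covered region: yes → true
  fraud score ≥ 57: 31 ≥ 57 is false
Combine:
[1.1] NOT true = false
[1] false OR true OR true = true
[2.1] NOT true = false
[2] false OR false OR false = false
[3] true OR false = true
[4] false OR true OR false = true
[5.3] NOT true = false
[5] true OR false OR false = true
[root] true AND false AND true AND true AND true = false
Overall: false → denied

Denied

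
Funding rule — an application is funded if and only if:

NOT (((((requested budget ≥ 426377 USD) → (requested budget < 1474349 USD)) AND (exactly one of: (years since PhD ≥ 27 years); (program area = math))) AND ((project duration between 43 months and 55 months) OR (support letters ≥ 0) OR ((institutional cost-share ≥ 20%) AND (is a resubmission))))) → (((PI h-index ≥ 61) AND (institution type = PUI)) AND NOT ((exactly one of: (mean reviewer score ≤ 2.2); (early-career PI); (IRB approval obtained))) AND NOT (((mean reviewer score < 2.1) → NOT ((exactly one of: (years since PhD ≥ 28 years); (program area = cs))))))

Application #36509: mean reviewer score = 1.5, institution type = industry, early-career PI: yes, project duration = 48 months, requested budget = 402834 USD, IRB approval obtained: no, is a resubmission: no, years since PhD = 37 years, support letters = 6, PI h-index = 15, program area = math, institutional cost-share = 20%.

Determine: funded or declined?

Declined

Atomic conditions:
  requested budget ≥ 426377 USD: 402834 ≥ 426377 is false
  requested budget < 1474349 USD: 402834 < 1474349 is true
  years since PhD ≥ 27 years: 37 ≥ 27 is true
  program area = math: math == math is true
  project duration between 43 months and 55 months: 48 in [43, 55] is true
  support letters ≥ 0: 6 ≥ 0 is true
  institutional cost-share ≥ 20%: 20 ≥ 20 is true
  is a resubmission: no → false
  PI h-index ≥ 61: 15 ≥ 61 is false
  institution type = PUI: industry == PUI is false
  mean reviewer score ≤ 2.2: 1.5 ≤ 2.2 is true
  early-career PI: yes → true
  IRB approval obtained: no → false
  mean reviewer score < 2.1: 1.5 < 2.1 is true
  years since PhD ≥ 28 years: 37 ≥ 28 is true
  program area = cs: math == cs is false
Combine:
[1.1.1.1] false → true (antecedent false ⇒ implication holds) = true
[1.1.1.2] exactly-one(true, true) = false
[1.1.1] true AND false = false
[1.1.2.3] true AND false = false
[1.1.2] true OR true OR false = true
[1.1] false AND true = false
[1] NOT false = true
[2.1] false AND false = false
[2.2.1] exactly-one(true, true, false) = false
[2.2] NOT false = true
[2.3.1.2.1] exactly-one(true, false) = true
[2.3.1.2] NOT true = false
[2.3.1] true → false = false
[2.3] NOT false = true
[2] false AND true AND true = false
[root] true → false = false
Overall: false → declined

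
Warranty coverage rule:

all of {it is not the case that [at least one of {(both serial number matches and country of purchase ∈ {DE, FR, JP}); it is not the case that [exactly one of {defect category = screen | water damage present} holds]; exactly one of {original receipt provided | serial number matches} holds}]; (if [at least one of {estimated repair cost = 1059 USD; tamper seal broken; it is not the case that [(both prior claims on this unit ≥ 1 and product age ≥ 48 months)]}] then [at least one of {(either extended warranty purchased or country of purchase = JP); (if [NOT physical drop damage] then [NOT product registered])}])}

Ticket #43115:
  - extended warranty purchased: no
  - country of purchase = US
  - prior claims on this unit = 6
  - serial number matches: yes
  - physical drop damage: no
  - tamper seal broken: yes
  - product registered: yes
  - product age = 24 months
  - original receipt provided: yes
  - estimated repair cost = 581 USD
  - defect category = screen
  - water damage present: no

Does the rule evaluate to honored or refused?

Atomic conditions:
  serial number matches: yes → true
  country of purchase ∈ {DE, FR, JP}: US is not in the set → false
  defect category = screen: screen == screen is true
  water damage present: no → false
  original receipt provided: yes → true
  estimated repair cost = 1059 USD: 581 == 1059 is false
  tamper seal broken: yes → true
  prior claims on this unit ≥ 1: 6 ≥ 1 is true
  product age ≥ 48 months: 24 ≥ 48 is false
  extended warranty purchased: no → false
  country of purchase = JP: US == JP is false
  NOT physical drop damage: no → true
  NOT product registered: yes → false
Combine:
[1.1.1] true AND false = false
[1.1.2.1] exactly-one(true, false) = true
[1.1.2] NOT true = false
[1.1.3] exactly-one(true, true) = false
[1.1] false OR false OR false = false
[1] NOT false = true
[2.1.3.1] true AND false = false
[2.1.3] NOT false = true
[2.1] false OR true OR true = true
[2.2.1] false OR false = false
[2.2.2] true → false = false
[2.2] false OR false = false
[2] true → false = false
[root] true AND false = false
Overall: false → refused

Refused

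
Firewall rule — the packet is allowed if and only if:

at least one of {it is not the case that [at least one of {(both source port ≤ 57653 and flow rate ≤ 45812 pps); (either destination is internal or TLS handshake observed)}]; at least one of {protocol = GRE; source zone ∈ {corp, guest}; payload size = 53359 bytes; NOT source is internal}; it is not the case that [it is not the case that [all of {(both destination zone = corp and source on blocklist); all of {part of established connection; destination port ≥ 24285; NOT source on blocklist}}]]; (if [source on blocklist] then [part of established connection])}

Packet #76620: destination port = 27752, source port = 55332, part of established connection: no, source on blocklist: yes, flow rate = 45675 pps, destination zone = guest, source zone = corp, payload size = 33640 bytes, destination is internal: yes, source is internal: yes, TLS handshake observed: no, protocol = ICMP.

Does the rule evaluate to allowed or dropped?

Allowed

Atomic conditions:
  source port ≤ 57653: 55332 ≤ 57653 is true
  flow rate ≤ 45812 pps: 45675 ≤ 45812 is true
  destination is internal: yes → true
  TLS handshake observed: no → false
  protocol = GRE: ICMP == GRE is false
  source zone ∈ {corp, guest}: corp is in the set → true
  payload size = 53359 bytes: 33640 == 53359 is false
  NOT source is internal: yes → false
  destination zone = corp: guest == corp is false
  source on blocklist: yes → true
  part of established connection: no → false
  destination port ≥ 24285: 27752 ≥ 24285 is true
  NOT source on blocklist: yes → false
Combine:
[1.1.1] true AND true = true
[1.1.2] true OR false = true
[1.1] true OR true = true
[1] NOT true = false
[2] false OR true OR false OR false = true
[3.1.1.1] false AND true = false
[3.1.1.2] false AND true AND false = false
[3.1.1] false AND false = false
[3.1] NOT false = true
[3] NOT true = false
[4] true → false = false
[root] false OR true OR false OR false = true
Overall: true → allowed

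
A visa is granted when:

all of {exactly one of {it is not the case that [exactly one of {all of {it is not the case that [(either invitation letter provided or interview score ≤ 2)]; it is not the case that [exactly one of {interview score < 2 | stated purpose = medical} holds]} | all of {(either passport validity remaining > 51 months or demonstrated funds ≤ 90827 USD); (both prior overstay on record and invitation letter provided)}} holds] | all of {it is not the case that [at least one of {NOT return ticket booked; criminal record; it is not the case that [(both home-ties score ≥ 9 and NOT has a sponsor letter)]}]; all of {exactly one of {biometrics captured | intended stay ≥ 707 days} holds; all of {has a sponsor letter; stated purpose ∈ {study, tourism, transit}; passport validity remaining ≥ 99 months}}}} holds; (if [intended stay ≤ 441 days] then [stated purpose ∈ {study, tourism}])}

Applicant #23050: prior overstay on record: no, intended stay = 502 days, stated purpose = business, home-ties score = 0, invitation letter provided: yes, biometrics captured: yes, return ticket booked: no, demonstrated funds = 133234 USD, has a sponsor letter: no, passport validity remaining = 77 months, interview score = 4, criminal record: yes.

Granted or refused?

Atomic conditions:
  invitation letter provided: yes → true
  interview score ≤ 2: 4 ≤ 2 is false
  interview score < 2: 4 < 2 is false
  stated purpose = medical: business == medical is false
  passport validity remaining > 51 months: 77 > 51 is true
  demonstrated funds ≤ 90827 USD: 133234 ≤ 90827 is false
  prior overstay on record: no → false
  NOT return ticket booked: no → true
  criminal record: yes → true
  home-ties score ≥ 9: 0 ≥ 9 is false
  NOT has a sponsor letter: no → true
  biometrics captured: yes → true
  intended stay ≥ 707 days: 502 ≥ 707 is false
  has a sponsor letter: no → false
  stated purpose ∈ {study, tourism, transit}: business is not in the set → false
  passport validity remaining ≥ 99 months: 77 ≥ 99 is false
  intended stay ≤ 441 days: 502 ≤ 441 is false
  stated purpose ∈ {study, tourism}: business is not in the set → false
Combine:
[1.1.1.1.1.1] true OR false = true
[1.1.1.1.1] NOT true = false
[1.1.1.1.2.1] exactly-one(false, false) = false
[1.1.1.1.2] NOT false = true
[1.1.1.1] false AND true = false
[1.1.1.2.1] true OR false = true
[1.1.1.2.2] false AND true = false
[1.1.1.2] true AND false = false
[1.1.1] exactly-one(false, false) = false
[1.1] NOT false = true
[1.2.1.1.3.1] false AND true = false
[1.2.1.1.3] NOT false = true
[1.2.1.1] true OR true OR true = true
[1.2.1] NOT true = false
[1.2.2.1] exactly-one(true, false) = true
[1.2.2.2] false AND false AND false = false
[1.2.2] true AND false = false
[1.2] false AND false = false
[1] exactly-one(true, false) = true
[2] false → false (antecedent false ⇒ implication holds) = true
[root] true AND true = true
Overall: true → granted

Granted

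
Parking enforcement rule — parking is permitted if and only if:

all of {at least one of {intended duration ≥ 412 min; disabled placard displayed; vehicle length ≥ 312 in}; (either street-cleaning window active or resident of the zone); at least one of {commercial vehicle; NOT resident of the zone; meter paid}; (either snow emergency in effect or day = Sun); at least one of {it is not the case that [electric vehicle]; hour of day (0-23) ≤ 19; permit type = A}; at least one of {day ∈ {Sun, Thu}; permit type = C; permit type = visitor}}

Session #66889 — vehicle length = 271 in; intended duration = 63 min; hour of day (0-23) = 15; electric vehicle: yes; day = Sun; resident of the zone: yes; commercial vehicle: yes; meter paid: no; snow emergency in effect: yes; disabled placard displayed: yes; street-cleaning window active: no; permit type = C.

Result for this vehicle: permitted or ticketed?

Permitted

Atomic conditions:
  intended duration ≥ 412 min: 63 ≥ 412 is false
  disabled placard displayed: yes → true
  vehicle length ≥ 312 in: 271 ≥ 312 is false
  street-cleaning window active: no → false
  resident of the zone: yes → true
  commercial vehicle: yes → true
  NOT resident of the zone: yes → false
  meter paid: no → false
  snow emergency in effect: yes → true
  day = Sun: Sun == Sun is true
  electric vehicle: yes → true
  hour of day (0-23) ≤ 19: 15 ≤ 19 is true
  permit type = A: C == A is false
  day ∈ {Sun, Thu}: Sun is in the set → true
  permit type = C: C == C is true
  permit type = visitor: C == visitor is false
Combine:
[1] false OR true OR false = true
[2] false OR true = true
[3] true OR false OR false = true
[4] true OR true = true
[5.1] NOT true = false
[5] false OR true OR false = true
[6] true OR true OR false = true
[root] true AND true AND true AND true AND true AND true = true
Overall: true → permitted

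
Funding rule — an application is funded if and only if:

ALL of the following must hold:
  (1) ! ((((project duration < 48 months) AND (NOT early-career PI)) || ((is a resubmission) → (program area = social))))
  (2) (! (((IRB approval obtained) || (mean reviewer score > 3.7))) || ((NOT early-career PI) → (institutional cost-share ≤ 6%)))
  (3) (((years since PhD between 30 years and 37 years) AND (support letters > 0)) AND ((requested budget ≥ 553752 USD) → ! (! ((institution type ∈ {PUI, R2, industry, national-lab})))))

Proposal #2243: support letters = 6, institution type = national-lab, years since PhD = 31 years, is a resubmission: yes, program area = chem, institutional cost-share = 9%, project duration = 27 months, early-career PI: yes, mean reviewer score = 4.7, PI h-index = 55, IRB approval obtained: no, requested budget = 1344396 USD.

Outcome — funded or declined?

Funded

Atomic conditions:
  project duration < 48 months: 27 < 48 is true
  NOT early-career PI: yes → false
  is a resubmission: yes → true
  program area = social: chem == social is false
  IRB approval obtained: no → false
  mean reviewer score > 3.7: 4.7 > 3.7 is true
  institutional cost-share ≤ 6%: 9 ≤ 6 is false
  years since PhD between 30 years and 37 years: 31 in [30, 37] is true
  support letters > 0: 6 > 0 is true
  requested budget ≥ 553752 USD: 1344396 ≥ 553752 is true
  institution type ∈ {PUI, R2, industry, national-lab}: national-lab is in the set → true
Combine:
[1.1.1] true AND false = false
[1.1.2] true → false = false
[1.1] false OR false = false
[1] NOT false = true
[2.1.1] false OR true = true
[2.1] NOT true = false
[2.2] false → false (antecedent false ⇒ implication holds) = true
[2] false OR true = true
[3.1] true AND true = true
[3.2.2.1] NOT true = false
[3.2.2] NOT false = true
[3.2] true → true = true
[3] true AND true = true
[root] true AND true AND true = true
Overall: true → funded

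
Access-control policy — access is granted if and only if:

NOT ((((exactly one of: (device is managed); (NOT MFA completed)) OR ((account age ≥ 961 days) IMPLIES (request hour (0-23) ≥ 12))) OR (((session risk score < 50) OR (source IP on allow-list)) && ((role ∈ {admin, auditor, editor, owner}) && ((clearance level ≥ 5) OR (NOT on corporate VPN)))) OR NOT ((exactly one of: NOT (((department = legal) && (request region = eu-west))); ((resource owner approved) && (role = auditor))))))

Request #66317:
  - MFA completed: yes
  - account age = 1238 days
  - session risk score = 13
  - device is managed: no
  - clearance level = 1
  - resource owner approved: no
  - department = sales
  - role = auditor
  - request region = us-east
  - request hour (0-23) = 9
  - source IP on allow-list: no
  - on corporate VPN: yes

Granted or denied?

Atomic conditions:
  device is managed: no → false
  NOT MFA completed: yes → false
  account age ≥ 961 days: 1238 ≥ 961 is true
  request hour (0-23) ≥ 12: 9 ≥ 12 is false
  session risk score < 50: 13 < 50 is true
  source IP on allow-list: no → false
  role ∈ {admin, auditor, editor, owner}: auditor is in the set → true
  clearance level ≥ 5: 1 ≥ 5 is false
  NOT on corporate VPN: yes → false
  department = legal: sales == legal is false
  request region = eu-west: us-east == eu-west is false
  resource owner approved: no → false
  role = auditor: auditor == auditor is true
Combine:
[1.1.1] exactly-one(false, false) = false
[1.1.2] true → false = false
[1.1] false OR false = false
[1.2.1] true OR false = true
[1.2.2.2] false OR false = false
[1.2.2] true AND false = false
[1.2] true AND false = false
[1.3.1.1.1] false AND false = false
[1.3.1.1] NOT false = true
[1.3.1.2] false AND true = false
[1.3.1] exactly-one(true, false) = true
[1.3] NOT true = false
[1] false OR false OR false = false
[root] NOT false = true
Overall: true → granted

Granted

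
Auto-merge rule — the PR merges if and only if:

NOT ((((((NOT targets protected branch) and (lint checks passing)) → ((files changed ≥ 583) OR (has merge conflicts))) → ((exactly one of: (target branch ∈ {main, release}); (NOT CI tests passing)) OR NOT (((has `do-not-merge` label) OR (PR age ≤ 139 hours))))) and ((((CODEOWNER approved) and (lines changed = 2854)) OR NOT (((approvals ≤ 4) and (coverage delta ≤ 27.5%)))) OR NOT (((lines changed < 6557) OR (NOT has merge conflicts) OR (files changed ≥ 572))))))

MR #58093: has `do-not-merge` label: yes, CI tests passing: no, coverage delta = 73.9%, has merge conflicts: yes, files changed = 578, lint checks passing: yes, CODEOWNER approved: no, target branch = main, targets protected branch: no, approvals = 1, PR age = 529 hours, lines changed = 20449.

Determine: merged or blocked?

Atomic conditions:
  NOT targets protected branch: no → true
  lint checks passing: yes → true
  files changed ≥ 583: 578 ≥ 583 is false
  has merge conflicts: yes → true
  target branch ∈ {main, release}: main is in the set → true
  NOT CI tests passing: no → true
  has `do-not-merge` label: yes → true
  PR age ≤ 139 hours: 529 ≤ 139 is false
  CODEOWNER approved: no → false
  lines changed = 2854: 20449 == 2854 is false
  approvals ≤ 4: 1 ≤ 4 is true
  coverage delta ≤ 27.5%: 73.9 ≤ 27.5 is false
  lines changed < 6557: 20449 < 6557 is false
  NOT has merge conflicts: yes → false
  files changed ≥ 572: 578 ≥ 572 is true
Combine:
[1.1.1.1] true AND true = true
[1.1.1.2] false OR true = true
[1.1.1] true → true = true
[1.1.2.1] exactly-one(true, true) = false
[1.1.2.2.1] true OR false = true
[1.1.2.2] NOT true = false
[1.1.2] false OR false = false
[1.1] true → false = false
[1.2.1.1] false AND false = false
[1.2.1.2.1] true AND false = false
[1.2.1.2] NOT false = true
[1.2.1] false OR true = true
[1.2.2.1] false OR false OR true = true
[1.2.2] NOT true = false
[1.2] true OR false = true
[1] false AND true = false
[root] NOT false = true
Overall: true → merged

Merged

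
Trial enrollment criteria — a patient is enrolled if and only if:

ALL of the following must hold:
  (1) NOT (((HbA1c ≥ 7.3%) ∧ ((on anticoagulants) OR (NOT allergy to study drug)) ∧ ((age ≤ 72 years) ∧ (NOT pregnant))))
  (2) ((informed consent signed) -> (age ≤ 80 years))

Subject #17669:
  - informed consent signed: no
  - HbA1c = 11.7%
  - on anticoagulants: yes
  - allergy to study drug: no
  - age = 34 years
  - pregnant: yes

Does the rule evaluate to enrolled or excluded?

Atomic conditions:
  HbA1c ≥ 7.3%: 11.7 ≥ 7.3 is true
  on anticoagulants: yes → true
  NOT allergy to study drug: no → true
  age ≤ 72 years: 34 ≤ 72 is true
  NOT pregnant: yes → false
  informed consent signed: no → false
  age ≤ 80 years: 34 ≤ 80 is true
Combine:
[1.1.2] true OR true = true
[1.1.3] true AND false = false
[1.1] true AND true AND false = false
[1] NOT false = true
[2] false → true (antecedent false ⇒ implication holds) = true
[root] true AND true = true
Overall: true → enrolled

Enrolled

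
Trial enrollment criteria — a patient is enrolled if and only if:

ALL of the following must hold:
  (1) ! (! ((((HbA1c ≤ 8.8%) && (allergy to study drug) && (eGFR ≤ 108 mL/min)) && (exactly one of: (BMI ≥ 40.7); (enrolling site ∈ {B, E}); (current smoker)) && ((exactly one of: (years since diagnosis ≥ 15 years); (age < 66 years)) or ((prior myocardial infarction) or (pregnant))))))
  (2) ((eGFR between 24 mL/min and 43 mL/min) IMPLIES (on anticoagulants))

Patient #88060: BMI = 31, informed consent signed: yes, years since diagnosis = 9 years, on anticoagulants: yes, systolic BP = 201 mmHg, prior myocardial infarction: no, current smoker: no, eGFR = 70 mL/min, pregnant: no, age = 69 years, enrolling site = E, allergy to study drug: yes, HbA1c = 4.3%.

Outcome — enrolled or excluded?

Atomic conditions:
  HbA1c ≤ 8.8%: 4.3 ≤ 8.8 is true
  allergy to study drug: yes → true
  eGFR ≤ 108 mL/min: 70 ≤ 108 is true
  BMI ≥ 40.7: 31 ≥ 40.7 is false
  enrolling site ∈ {B, E}: E is in the set → true
  current smoker: no → false
  years since diagnosis ≥ 15 years: 9 ≥ 15 is false
  age < 66 years: 69 < 66 is false
  prior myocardial infarction: no → false
  pregnant: no → false
  eGFR between 24 mL/min and 43 mL/min: 70 in [24, 43] is false
  on anticoagulants: yes → true
Combine:
[1.1.1.1] true AND true AND true = true
[1.1.1.2] exactly-one(false, true, false) = true
[1.1.1.3.1] exactly-one(false, false) = false
[1.1.1.3.2] false OR false = false
[1.1.1.3] false OR false = false
[1.1.1] true AND true AND false = false
[1.1] NOT false = true
[1] NOT true = false
[2] false → true (antecedent false ⇒ implication holds) = true
[root] false AND true = false
Overall: false → excluded

Excluded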